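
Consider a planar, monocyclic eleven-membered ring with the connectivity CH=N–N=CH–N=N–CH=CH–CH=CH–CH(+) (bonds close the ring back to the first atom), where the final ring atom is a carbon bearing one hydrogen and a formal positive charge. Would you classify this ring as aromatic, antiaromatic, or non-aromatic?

All ring atoms are sp² and supply a p orbital to the ring (the double-bond atoms are sp², each contributing one p electron; each =N– nitrogen is pyridine-type (lone pair in the sp² plane, one electron in the p orbital); the carbocation has an empty p orbital); the conjugation is uninterrupted.
Counting π electrons: 5 × 2 = 10 from the double-bond units + 0 from the CH(+) atom = 10.
That gives a 4n+2 count (10, n = 2).

Aromatic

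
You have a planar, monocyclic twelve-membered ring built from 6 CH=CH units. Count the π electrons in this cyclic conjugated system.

All ring atoms are sp² and supply a p orbital to the ring (each doubly-bonded ring atom is sp² with one p-orbital electron); the conjugation is uninterrupted.
Tallying contributions gives 6 × 2 = 12 from the 6 double-bond units.

12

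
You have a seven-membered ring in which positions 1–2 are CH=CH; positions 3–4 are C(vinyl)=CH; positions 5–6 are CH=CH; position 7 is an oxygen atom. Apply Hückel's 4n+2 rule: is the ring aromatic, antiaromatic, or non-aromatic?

Check conjugation: every atom in a ring double bond is sp² and brings one electron to the p orbital; the oxygen donates one lone pair from its p orbital — every position has a p orbital, so the cyclic π system is continuous.
Counting π electrons: 3 × 2 = 6 from the double-bond units + 2 from the O atom = 8.
8 is a 4n count (n = 2), so the planar conjugated ring is antiaromatic.

Antiaromatic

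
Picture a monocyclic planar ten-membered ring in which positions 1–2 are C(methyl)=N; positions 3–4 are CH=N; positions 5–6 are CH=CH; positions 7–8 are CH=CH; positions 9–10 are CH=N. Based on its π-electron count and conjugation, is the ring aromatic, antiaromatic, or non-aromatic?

Check conjugation: each doubly-bonded ring atom is sp² with one p-orbital electron; each =N– nitrogen is pyridine-type (lone pair in the sp² plane, one electron in the p orbital) — every position has a p orbital, so the cyclic π system is continuous.
Tallying contributions gives 5 × 2 = 10 from the 5 double-bond units.
That gives a 4n+2 count (10, n = 2).

Aromatic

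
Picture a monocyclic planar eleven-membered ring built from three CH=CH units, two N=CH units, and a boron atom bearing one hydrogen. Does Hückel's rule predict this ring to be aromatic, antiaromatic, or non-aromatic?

All ring atoms are sp² and supply a p orbital to the ring (the double-bond atoms are sp², each contributing one p electron; the doubly-bonded nitrogens are pyridine-type — their lone pairs lie in the ring plane, leaving one electron in the p orbital; the boron has an empty p orbital); the conjugation is uninterrupted.
Adding the contributions, 5 × 2 = 10 from the double-bond units + 0 from the BH atom = 10.
10 = 4(2) + 2, which satisfies Hückel's 4n+2 rule.

Aromatic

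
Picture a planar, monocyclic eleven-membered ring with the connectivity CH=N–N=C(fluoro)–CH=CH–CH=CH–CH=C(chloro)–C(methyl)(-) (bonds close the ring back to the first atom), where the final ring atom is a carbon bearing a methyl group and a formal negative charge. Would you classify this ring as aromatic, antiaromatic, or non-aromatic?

Every ring atom contributes a p orbital perpendicular to the ring (each doubly-bonded ring atom is sp² with one p-orbital electron; each =N– nitrogen is pyridine-type (lone pair in the sp² plane, one electron in the p orbital); the carbanion's lone pair occupies the p orbital), so the π system is cyclic and fully conjugated.
Counting π electrons: 5 × 2 = 10 from the double-bond units + 2 from the C(methyl)(-) atom = 12.
12 = 4(3); a planar, fully conjugated 4n system is antiaromatic.

Antiaromatic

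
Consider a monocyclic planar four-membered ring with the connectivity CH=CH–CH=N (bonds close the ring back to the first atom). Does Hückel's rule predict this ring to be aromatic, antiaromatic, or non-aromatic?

Check conjugation: every atom in a ring double bond is sp² and brings one electron to the p orbital; each =N– nitrogen is pyridine-type (lone pair in the sp² plane, one electron in the p orbital) — every position has a p orbital, so the cyclic π system is continuous.
Adding the contributions, 2 × 2 = 4 from the 2 double-bond units.
With 4 = 4·1 π electrons, Hückel's rule classifies the planar ring as antiaromatic.

Antiaromatic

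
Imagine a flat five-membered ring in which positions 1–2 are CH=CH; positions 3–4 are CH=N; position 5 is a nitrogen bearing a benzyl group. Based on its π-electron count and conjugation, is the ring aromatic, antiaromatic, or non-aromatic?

The p orbitals form a continuous loop: every atom in a ring double bond is sp² and brings one electron to the p orbital; each sp² =N– keeps its lone pair in-plane and puts one electron into the π system; the pyrrole-type nitrogen donates its lone pair from the p orbital. The ring is fully conjugated.
Tallying contributions gives 2 × 2 = 4 from the double-bond units + 2 from the N(benzyl) atom = 6.
That gives a 4n+2 count (6, n = 1).

Aromatic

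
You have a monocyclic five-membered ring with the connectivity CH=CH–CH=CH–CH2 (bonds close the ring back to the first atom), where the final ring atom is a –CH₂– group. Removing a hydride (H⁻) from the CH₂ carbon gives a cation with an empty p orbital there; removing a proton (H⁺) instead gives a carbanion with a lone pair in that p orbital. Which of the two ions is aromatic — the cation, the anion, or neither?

In either ion the ring is fully conjugated: every atom, including the new sp² carbon, supplies a p orbital.
Cation: 2 × 2 + 0 = 4 π electrons → 4(1), antiaromatic.
Anion: 2 × 2 + 2 = 6 π electrons → 4(1)+2, aromatic.

The anion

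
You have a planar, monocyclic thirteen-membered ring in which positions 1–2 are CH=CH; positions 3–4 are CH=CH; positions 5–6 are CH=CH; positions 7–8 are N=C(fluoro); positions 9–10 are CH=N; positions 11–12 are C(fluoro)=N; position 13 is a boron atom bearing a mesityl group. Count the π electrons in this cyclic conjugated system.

12

All ring atoms are sp² and supply a p orbital to the ring (each doubly-bonded ring atom is sp² with one p-orbital electron; each =N– nitrogen is pyridine-type (lone pair in the sp² plane, one electron in the p orbital); the boron has an empty p orbital); the conjugation is uninterrupted.
Adding the contributions, 6 × 2 = 12 from the double-bond units + 0 from the B(mesityl) atom = 12.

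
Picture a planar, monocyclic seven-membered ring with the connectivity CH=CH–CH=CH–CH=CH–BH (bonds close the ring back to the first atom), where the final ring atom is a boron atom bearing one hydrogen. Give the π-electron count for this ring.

Every ring atom contributes a p orbital perpendicular to the ring (every atom in a ring double bond is sp² and brings one electron to the p orbital; the boron has an empty p orbital), so the π system is cyclic and fully conjugated.
Counting π electrons: 3 × 2 = 6 from the double-bond units + 0 from the BH atom = 6.

6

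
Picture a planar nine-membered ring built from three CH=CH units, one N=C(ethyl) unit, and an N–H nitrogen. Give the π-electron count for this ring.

The p orbitals form a continuous loop: every atom in a ring double bond is sp² and brings one electron to the p orbital; each sp² =N– keeps its lone pair in-plane and puts one electron into the π system; the pyrrole-type nitrogen donates its lone pair from the p orbital. The ring is fully conjugated.
Tallying contributions gives 4 × 2 = 8 from the double-bond units + 2 from the NH atom = 10.

10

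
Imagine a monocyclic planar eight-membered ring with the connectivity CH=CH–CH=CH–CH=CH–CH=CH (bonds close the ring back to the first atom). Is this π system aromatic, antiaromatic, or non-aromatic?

Every ring atom contributes a p orbital perpendicular to the ring (every atom in a ring double bond is sp² and brings one electron to the p orbital), so the π system is cyclic and fully conjugated.
Tallying contributions gives 4 × 2 = 8 from the 4 double-bond units.
8 = 4(2); a planar, fully conjugated 4n system is antiaromatic.
This is cyclooctatetraene.

Antiaromatic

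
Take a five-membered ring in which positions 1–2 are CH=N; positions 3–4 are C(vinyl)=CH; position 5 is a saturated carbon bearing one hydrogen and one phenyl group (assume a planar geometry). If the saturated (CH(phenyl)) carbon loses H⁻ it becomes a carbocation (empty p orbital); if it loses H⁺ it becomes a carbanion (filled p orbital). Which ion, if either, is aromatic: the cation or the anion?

Both ions have a continuous loop of p orbitals — each ring atom is sp².
Cation: 2 × 2 + 0 = 4 π electrons → 4(1), antiaromatic.
Anion: 2 × 2 + 2 = 6 π electrons → 4(1)+2, aromatic.

The anion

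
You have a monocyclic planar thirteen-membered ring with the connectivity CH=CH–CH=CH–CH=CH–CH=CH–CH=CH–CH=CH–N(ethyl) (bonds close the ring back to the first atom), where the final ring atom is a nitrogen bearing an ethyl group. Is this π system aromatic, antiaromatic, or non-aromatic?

Aromatic

The p orbitals form a continuous loop: each doubly-bonded ring atom is sp² with one p-orbital electron; the pyrrole-type nitrogen donates its lone pair from the p orbital. The ring is fully conjugated.
Adding the contributions, 6 × 2 = 12 from the double-bond units + 2 from the N(ethyl) atom = 14.
With 14 π electrons (n = 3), the Hückel 4n+2 condition holds.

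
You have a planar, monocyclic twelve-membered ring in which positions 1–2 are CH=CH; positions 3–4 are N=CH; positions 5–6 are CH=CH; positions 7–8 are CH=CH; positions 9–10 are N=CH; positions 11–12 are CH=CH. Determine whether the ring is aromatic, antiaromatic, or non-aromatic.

Antiaromatic

The p orbitals form a continuous loop: each doubly-bonded ring atom is sp² with one p-orbital electron; each sp² =N– keeps its lone pair in-plane and puts one electron into the π system. The ring is fully conjugated.
Adding the contributions, 6 × 2 = 12 from the 6 double-bond units.
12 = 4(3); a planar, fully conjugated 4n system is antiaromatic.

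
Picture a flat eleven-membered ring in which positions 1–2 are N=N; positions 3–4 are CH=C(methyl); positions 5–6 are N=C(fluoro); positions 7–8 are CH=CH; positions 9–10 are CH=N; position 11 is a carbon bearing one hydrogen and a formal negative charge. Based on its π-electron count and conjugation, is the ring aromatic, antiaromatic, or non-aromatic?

Antiaromatic

Every ring atom contributes a p orbital perpendicular to the ring (the double-bond atoms are sp², each contributing one p electron; each =N– nitrogen is pyridine-type (lone pair in the sp² plane, one electron in the p orbital); the carbanion's lone pair occupies the p orbital), so the π system is cyclic and fully conjugated.
π-electron count: 5 × 2 = 10 from the double-bond units + 2 from the CH(-) atom = 12.
12 = 4(3); a planar, fully conjugated 4n system is antiaromatic.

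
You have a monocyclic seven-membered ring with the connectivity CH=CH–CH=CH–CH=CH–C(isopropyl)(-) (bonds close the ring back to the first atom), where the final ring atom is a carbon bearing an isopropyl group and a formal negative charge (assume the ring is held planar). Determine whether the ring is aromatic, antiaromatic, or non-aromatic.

All ring atoms are sp² and supply a p orbital to the ring (each doubly-bonded ring atom is sp² with one p-orbital electron; the carbanion's lone pair occupies the p orbital); the conjugation is uninterrupted.
Adding the contributions, 3 × 2 = 6 from the double-bond units + 2 from the C(isopropyl)(-) atom = 8.
8 = 4(2); a planar, fully conjugated 4n system is antiaromatic.

Antiaromatic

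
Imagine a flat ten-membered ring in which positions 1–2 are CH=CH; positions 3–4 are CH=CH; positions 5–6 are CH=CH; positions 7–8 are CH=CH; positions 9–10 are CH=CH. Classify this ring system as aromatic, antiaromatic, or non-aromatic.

Aromatic

Check conjugation: each doubly-bonded ring atom is sp² with one p-orbital electron — every position has a p orbital, so the cyclic π system is continuous.
Adding the contributions, 5 × 2 = 10 from the 5 double-bond units.
That gives a 4n+2 count (10, n = 2).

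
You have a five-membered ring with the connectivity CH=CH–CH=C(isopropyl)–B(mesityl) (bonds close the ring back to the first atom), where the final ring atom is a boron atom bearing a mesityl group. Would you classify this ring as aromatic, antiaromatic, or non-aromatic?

Every ring atom contributes a p orbital perpendicular to the ring (each doubly-bonded ring atom is sp² with one p-orbital electron; the boron has an empty p orbital), so the π system is cyclic and fully conjugated.
Tallying contributions gives 2 × 2 = 4 from the double-bond units + 0 from the B(mesityl) atom = 4.
4 = 4(1); a planar, fully conjugated 4n system is antiaromatic.

Antiaromatic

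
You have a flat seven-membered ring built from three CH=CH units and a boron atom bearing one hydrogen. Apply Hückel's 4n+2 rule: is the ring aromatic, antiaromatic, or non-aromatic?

Aromatic

Every ring atom contributes a p orbital perpendicular to the ring (every atom in a ring double bond is sp² and brings one electron to the p orbital; the boron has an empty p orbital), so the π system is cyclic and fully conjugated.
Tallying contributions gives 3 × 2 = 6 from the double-bond units + 0 from the BH atom = 6.
That gives a 4n+2 count (6, n = 1).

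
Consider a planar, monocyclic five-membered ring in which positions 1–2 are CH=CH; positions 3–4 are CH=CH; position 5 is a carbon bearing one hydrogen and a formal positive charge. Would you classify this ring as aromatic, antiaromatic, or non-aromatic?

Antiaromatic

The p orbitals form a continuous loop: every atom in a ring double bond is sp² and brings one electron to the p orbital; the carbocation has an empty p orbital. The ring is fully conjugated.
π-electron count: 2 × 2 = 4 from the double-bond units + 0 from the CH(+) atom = 4.
4 = 4(1); a planar, fully conjugated 4n system is antiaromatic.
(This ring is the cyclopentadienyl cation.)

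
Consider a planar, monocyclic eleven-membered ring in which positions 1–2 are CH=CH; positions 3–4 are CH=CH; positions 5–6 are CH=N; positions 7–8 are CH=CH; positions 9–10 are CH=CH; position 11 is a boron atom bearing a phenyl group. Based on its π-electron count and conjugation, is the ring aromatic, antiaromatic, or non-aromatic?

Every ring atom contributes a p orbital perpendicular to the ring (each doubly-bonded ring atom is sp² with one p-orbital electron; each =N– nitrogen is pyridine-type (lone pair in the sp² plane, one electron in the p orbital); the boron has an empty p orbital), so the π system is cyclic and fully conjugated.
Counting π electrons: 5 × 2 = 10 from the double-bond units + 0 from the B(phenyl) atom = 10.
With 10 π electrons (n = 2), the Hückel 4n+2 condition holds.

Aromatic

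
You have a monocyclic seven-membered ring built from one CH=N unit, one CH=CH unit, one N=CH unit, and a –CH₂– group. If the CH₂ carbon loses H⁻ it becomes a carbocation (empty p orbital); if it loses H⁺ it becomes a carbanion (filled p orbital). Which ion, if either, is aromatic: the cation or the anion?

Both ions have a continuous loop of p orbitals — each ring atom is sp².
Cation: 3 × 2 + 0 = 6 π electrons → 4(1)+2, aromatic.
Anion: 3 × 2 + 2 = 8 π electrons → 4(2), antiaromatic.

The cation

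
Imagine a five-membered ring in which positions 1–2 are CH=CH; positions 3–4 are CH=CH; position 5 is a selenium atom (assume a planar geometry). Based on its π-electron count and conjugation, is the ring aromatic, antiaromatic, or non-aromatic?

Aromatic

Check conjugation: every atom in a ring double bond is sp² and brings one electron to the p orbital; the selenium donates one lone pair from its p orbital — every position has a p orbital, so the cyclic π system is continuous.
Counting π electrons: 2 × 2 = 4 from the double-bond units + 2 from the Se atom = 6.
With 6 π electrons (n = 1), the Hückel 4n+2 condition holds.
(The species described is selenophene.)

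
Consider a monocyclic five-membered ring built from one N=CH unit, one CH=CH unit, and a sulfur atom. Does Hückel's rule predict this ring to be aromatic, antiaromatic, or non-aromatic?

Check conjugation: each doubly-bonded ring atom is sp² with one p-orbital electron; each =N– nitrogen is pyridine-type (lone pair in the sp² plane, one electron in the p orbital); the sulfur donates one lone pair from its p orbital — every position has a p orbital, so the cyclic π system is continuous.
Counting π electrons: 2 × 2 = 4 from the double-bond units + 2 from the S atom = 6.
Since 6 = 4·1 + 2, the ring meets the 4n+2 criterion.

Aromatic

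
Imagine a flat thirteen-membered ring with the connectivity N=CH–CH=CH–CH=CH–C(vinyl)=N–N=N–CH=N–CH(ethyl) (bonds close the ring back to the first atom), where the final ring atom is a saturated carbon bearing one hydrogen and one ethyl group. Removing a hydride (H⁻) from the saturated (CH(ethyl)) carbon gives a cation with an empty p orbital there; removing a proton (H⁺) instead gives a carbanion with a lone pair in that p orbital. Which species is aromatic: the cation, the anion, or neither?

The anion

In either ion the ring is fully conjugated: every atom, including the new sp² carbon, supplies a p orbital.
Cation: 6 × 2 + 0 = 12 π electrons → 4(3), antiaromatic.
Anion: 6 × 2 + 2 = 14 π electrons → 4(3)+2, aromatic.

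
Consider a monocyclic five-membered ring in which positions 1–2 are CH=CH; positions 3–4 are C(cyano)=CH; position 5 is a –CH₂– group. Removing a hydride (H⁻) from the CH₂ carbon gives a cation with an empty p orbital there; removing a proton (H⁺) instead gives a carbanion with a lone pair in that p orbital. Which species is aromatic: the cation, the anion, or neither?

In either ion the ring is fully conjugated: every atom, including the new sp² carbon, supplies a p orbital.
Cation: 2 × 2 + 0 = 4 π electrons → 4(1), antiaromatic.
Anion: 2 × 2 + 2 = 6 π electrons → 4(1)+2, aromatic.

The anion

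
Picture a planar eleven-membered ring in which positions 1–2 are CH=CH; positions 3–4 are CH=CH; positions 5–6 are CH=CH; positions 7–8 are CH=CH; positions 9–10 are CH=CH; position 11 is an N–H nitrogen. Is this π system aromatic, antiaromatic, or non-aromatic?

Antiaromatic

Check conjugation: every atom in a ring double bond is sp² and brings one electron to the p orbital; the pyrrole-type nitrogen donates its lone pair from the p orbital — every position has a p orbital, so the cyclic π system is continuous.
π-electron count: 5 × 2 = 10 from the double-bond units + 2 from the NH atom = 12.
A 4n π count (12, n = 3) in a planar conjugated ring means antiaromatic.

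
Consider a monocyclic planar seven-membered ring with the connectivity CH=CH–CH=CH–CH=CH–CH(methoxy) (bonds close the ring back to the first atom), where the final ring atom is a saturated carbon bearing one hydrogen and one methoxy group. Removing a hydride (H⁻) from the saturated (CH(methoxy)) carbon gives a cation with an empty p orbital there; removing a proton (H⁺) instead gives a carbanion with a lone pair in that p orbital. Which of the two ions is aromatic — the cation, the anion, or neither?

In either ion the ring is fully conjugated: every atom, including the new sp² carbon, supplies a p orbital.
Cation: 3 × 2 + 0 = 6 π electrons → 4(1)+2, aromatic.
Anion: 3 × 2 + 2 = 8 π electrons → 4(2), antiaromatic.

The cation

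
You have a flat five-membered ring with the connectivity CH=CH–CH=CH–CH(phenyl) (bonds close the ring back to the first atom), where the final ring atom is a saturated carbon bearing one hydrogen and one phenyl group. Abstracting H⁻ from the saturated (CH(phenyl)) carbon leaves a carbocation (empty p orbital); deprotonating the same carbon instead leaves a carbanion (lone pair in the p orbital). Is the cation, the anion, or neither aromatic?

Both ions have a continuous loop of p orbitals — each ring atom is sp².
Cation: 2 × 2 + 0 = 4 π electrons → 4(1), antiaromatic.
Anion: 2 × 2 + 2 = 6 π electrons → 4(1)+2, aromatic.

The anion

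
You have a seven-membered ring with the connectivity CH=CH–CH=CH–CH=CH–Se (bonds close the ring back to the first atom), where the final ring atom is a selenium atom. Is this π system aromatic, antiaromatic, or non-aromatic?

Check conjugation: the double-bond atoms are sp², each contributing one p electron; the selenium donates one lone pair from its p orbital — every position has a p orbital, so the cyclic π system is continuous.
Tallying contributions gives 3 × 2 = 6 from the double-bond units + 2 from the Se atom = 8.
8 is a 4n count (n = 2), so the planar conjugated ring is antiaromatic.

Antiaromatic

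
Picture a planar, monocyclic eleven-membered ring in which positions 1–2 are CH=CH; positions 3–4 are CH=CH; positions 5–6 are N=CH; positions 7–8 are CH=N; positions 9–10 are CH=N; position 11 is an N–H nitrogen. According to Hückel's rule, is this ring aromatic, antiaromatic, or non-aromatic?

Check conjugation: each doubly-bonded ring atom is sp² with one p-orbital electron; the doubly-bonded nitrogens are pyridine-type — their lone pairs lie in the ring plane, leaving one electron in the p orbital; the pyrrole-type nitrogen donates its lone pair from the p orbital — every position has a p orbital, so the cyclic π system is continuous.
Adding the contributions, 5 × 2 = 10 from the double-bond units + 2 from the NH atom = 12.
A 4n π count (12, n = 3) in a planar conjugated ring means antiaromatic.

Antiaromatic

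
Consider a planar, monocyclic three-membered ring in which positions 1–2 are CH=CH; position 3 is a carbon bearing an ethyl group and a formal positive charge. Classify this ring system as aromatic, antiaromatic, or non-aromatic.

All ring atoms are sp² and supply a p orbital to the ring (every atom in a ring double bond is sp² and brings one electron to the p orbital; the carbocation has an empty p orbital); the conjugation is uninterrupted.
Counting π electrons: 1 × 2 = 2 from the double-bond unit + 0 from the C(ethyl)(+) atom = 2.
2 = 4(0) + 2, which satisfies Hückel's 4n+2 rule.

Aromatic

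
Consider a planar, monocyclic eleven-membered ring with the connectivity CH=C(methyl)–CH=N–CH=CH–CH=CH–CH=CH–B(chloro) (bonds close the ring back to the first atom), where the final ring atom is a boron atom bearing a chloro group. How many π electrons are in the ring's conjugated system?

Check conjugation: the double-bond atoms are sp², each contributing one p electron; each =N– nitrogen is pyridine-type (lone pair in the sp² plane, one electron in the p orbital); the boron has an empty p orbital — every position has a p orbital, so the cyclic π system is continuous.
Counting π electrons: 5 × 2 = 10 from the double-bond units + 0 from the B(chloro) atom = 10.

10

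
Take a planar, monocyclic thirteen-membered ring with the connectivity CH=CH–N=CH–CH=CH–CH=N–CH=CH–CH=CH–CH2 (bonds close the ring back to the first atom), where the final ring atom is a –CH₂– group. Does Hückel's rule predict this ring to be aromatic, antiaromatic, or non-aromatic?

The CH2 carbon is saturated: the tetrahedral CH₂ carbon is sp³ and has no p orbital in the ring π system. Conjugation is not continuous around the ring.
Hückel's rule only applies to fully conjugated rings, so this one is simply non-aromatic.

Non-aromatic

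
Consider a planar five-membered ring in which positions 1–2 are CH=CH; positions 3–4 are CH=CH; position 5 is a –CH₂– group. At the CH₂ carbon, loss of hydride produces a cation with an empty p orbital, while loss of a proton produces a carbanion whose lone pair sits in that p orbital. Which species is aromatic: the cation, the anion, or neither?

In both ions every ring atom is sp² and contributes a p orbital, so both rings are fully conjugated.
Cation: 2 × 2 + 0 = 4 π electrons → 4(1), antiaromatic.
Anion: 2 × 2 + 2 = 6 π electrons → 4(1)+2, aromatic.

The anion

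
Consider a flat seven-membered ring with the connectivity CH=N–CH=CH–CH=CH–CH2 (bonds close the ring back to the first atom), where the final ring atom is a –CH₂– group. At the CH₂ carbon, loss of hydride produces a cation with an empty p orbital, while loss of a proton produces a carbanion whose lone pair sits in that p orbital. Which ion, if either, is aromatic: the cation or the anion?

In either ion the ring is fully conjugated: every atom, including the new sp² carbon, supplies a p orbital.
Cation: 3 × 2 + 0 = 6 π electrons → 4(1)+2, aromatic.
Anion: 3 × 2 + 2 = 8 π electrons → 4(2), antiaromatic.

The cation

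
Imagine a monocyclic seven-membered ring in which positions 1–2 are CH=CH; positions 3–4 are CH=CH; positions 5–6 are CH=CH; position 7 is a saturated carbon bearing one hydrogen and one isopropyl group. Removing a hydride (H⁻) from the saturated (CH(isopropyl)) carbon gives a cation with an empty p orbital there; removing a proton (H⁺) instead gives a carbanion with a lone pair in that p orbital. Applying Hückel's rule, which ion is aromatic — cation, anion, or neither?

In both ions every ring atom is sp² and contributes a p orbital, so both rings are fully conjugated.
Cation: 3 × 2 + 0 = 6 π electrons → 4(1)+2, aromatic.
Anion: 3 × 2 + 2 = 8 π electrons → 4(2), antiaromatic.

The cation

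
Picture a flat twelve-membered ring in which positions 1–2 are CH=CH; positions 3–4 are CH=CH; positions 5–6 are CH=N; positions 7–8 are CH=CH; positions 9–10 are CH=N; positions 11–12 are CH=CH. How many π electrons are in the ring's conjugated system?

12

All ring atoms are sp² and supply a p orbital to the ring (each doubly-bonded ring atom is sp² with one p-orbital electron; each sp² =N– keeps its lone pair in-plane and puts one electron into the π system); the conjugation is uninterrupted.
π-electron count: 6 × 2 = 12 from the 6 double-bond units.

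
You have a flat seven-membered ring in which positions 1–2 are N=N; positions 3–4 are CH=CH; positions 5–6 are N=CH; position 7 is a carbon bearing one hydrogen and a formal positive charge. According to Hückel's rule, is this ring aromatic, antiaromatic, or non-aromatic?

Aromatic

Check conjugation: each doubly-bonded ring atom is sp² with one p-orbital electron; the doubly-bonded nitrogens are pyridine-type — their lone pairs lie in the ring plane, leaving one electron in the p orbital; the carbocation has an empty p orbital — every position has a p orbital, so the cyclic π system is continuous.
Adding the contributions, 3 × 2 = 6 from the double-bond units + 0 from the CH(+) atom = 6.
That gives a 4n+2 count (6, n = 1).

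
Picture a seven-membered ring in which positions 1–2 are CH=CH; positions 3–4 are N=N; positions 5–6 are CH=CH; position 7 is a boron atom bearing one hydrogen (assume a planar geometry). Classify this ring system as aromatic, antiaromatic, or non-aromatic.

The p orbitals form a continuous loop: the double-bond atoms are sp², each contributing one p electron; the doubly-bonded nitrogens are pyridine-type — their lone pairs lie in the ring plane, leaving one electron in the p orbital; the boron has an empty p orbital. The ring is fully conjugated.
Counting π electrons: 3 × 2 = 6 from the double-bond units + 0 from the BH atom = 6.
With 6 π electrons (n = 1), the Hückel 4n+2 condition holds.

Aromatic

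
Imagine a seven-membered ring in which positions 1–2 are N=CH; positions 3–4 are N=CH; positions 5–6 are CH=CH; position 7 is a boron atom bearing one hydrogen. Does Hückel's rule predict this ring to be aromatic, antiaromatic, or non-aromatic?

Aromatic

All ring atoms are sp² and supply a p orbital to the ring (the double-bond atoms are sp², each contributing one p electron; the doubly-bonded nitrogens are pyridine-type — their lone pairs lie in the ring plane, leaving one electron in the p orbital; the boron has an empty p orbital); the conjugation is uninterrupted.
π-electron count: 3 × 2 = 6 from the double-bond units + 0 from the BH atom = 6.
6 = 4(1) + 2, which satisfies Hückel's 4n+2 rule.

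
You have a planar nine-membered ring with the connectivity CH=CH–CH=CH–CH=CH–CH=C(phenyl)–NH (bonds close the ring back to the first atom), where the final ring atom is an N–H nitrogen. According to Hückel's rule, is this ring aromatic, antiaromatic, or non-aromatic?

Every ring atom contributes a p orbital perpendicular to the ring (the double-bond atoms are sp², each contributing one p electron; the pyrrole-type nitrogen donates its lone pair from the p orbital), so the π system is cyclic and fully conjugated.
π-electron count: 4 × 2 = 8 from the double-bond units + 2 from the NH atom = 10.
That gives a 4n+2 count (10, n = 2).

Aromatic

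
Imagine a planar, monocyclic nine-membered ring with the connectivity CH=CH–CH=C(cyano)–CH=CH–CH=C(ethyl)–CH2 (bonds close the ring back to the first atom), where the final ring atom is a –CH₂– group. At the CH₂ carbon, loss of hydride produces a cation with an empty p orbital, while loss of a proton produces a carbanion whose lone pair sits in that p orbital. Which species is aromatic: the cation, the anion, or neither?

Once that carbon is sp², every ring atom has a p orbital and both ions are fully conjugated.
Cation: 4 × 2 + 0 = 8 π electrons → 4(2), antiaromatic.
Anion: 4 × 2 + 2 = 10 π electrons → 4(2)+2, aromatic.

The anion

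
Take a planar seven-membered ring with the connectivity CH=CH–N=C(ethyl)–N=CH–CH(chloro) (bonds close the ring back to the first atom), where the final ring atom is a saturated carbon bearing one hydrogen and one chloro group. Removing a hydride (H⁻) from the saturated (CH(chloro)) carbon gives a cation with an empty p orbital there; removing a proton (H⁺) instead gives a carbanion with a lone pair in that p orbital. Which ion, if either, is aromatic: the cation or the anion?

The cation

In both ions every ring atom is sp² and contributes a p orbital, so both rings are fully conjugated.
Cation: 3 × 2 + 0 = 6 π electrons → 4(1)+2, aromatic.
Anion: 3 × 2 + 2 = 8 π electrons → 4(2), antiaromatic.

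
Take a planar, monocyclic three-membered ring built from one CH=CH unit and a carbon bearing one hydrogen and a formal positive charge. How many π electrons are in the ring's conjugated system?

2

All ring atoms are sp² and supply a p orbital to the ring (every atom in a ring double bond is sp² and brings one electron to the p orbital; the carbocation has an empty p orbital); the conjugation is uninterrupted.
Counting π electrons: 1 × 2 = 2 from the double-bond unit + 0 from the CH(+) atom = 2.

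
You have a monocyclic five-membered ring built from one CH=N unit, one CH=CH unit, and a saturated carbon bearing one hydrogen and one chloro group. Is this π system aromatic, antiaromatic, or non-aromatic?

The CH(chloro) carbon is saturated: that saturated carbon is sp³ and has no p orbital in the ring π system. Conjugation is not continuous around the ring.
Broken conjugation rules out both aromaticity and antiaromaticity.

Non-aromatic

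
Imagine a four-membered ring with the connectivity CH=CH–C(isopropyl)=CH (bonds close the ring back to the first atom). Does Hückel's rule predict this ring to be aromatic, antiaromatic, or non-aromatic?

The p orbitals form a continuous loop: the double-bond atoms are sp², each contributing one p electron. The ring is fully conjugated.
Adding the contributions, 2 × 2 = 4 from the 2 double-bond units.
A 4n π count (4, n = 1) in a planar conjugated ring means antiaromatic.

Antiaromatic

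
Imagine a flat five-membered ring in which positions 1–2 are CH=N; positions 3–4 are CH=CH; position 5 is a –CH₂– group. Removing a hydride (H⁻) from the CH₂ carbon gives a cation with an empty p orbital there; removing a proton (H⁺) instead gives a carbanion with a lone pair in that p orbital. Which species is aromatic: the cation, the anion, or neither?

In either ion the ring is fully conjugated: every atom, including the new sp² carbon, supplies a p orbital.
Cation: 2 × 2 + 0 = 4 π electrons → 4(1), antiaromatic.
Anion: 2 × 2 + 2 = 6 π electrons → 4(1)+2, aromatic.

The anion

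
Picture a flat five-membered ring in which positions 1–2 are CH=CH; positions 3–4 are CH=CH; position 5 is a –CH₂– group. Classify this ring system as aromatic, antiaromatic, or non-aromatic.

Non-aromatic

The CH2 position has four σ bonds — the tetrahedral CH₂ carbon is sp³ and has no p orbital in the ring π system — so the cyclic conjugation is interrupted.
Without a continuous loop of overlapping p orbitals the Hückel electron count never comes into play.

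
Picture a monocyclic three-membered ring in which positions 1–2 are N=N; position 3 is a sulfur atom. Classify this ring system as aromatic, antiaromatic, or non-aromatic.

The p orbitals form a continuous loop: each doubly-bonded ring atom is sp² with one p-orbital electron; each sp² =N– keeps its lone pair in-plane and puts one electron into the π system; the sulfur donates one lone pair from its p orbital. The ring is fully conjugated.
Adding the contributions, 1 × 2 = 2 from the double-bond unit + 2 from the S atom = 4.
4 = 4(1); a planar, fully conjugated 4n system is antiaromatic.

Antiaromatic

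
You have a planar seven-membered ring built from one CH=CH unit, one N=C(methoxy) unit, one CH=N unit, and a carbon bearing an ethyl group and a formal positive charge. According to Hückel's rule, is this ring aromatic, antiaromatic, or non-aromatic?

Aromatic

Check conjugation: every atom in a ring double bond is sp² and brings one electron to the p orbital; each sp² =N– keeps its lone pair in-plane and puts one electron into the π system; the carbocation has an empty p orbital — every position has a p orbital, so the cyclic π system is continuous.
Tallying contributions gives 3 × 2 = 6 from the double-bond units + 0 from the C(ethyl)(+) atom = 6.
With 6 π electrons (n = 1), the Hückel 4n+2 condition holds.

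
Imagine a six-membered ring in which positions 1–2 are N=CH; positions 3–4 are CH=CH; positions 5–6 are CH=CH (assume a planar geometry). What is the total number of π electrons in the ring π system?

Every ring atom contributes a p orbital perpendicular to the ring (every atom in a ring double bond is sp² and brings one electron to the p orbital; the doubly-bonded nitrogens are pyridine-type — their lone pairs lie in the ring plane, leaving one electron in the p orbital), so the π system is cyclic and fully conjugated.
Adding the contributions, 3 × 2 = 6 from the 3 double-bond units.

6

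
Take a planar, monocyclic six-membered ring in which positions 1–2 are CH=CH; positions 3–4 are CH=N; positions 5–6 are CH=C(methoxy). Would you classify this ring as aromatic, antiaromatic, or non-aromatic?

All ring atoms are sp² and supply a p orbital to the ring (every atom in a ring double bond is sp² and brings one electron to the p orbital; the doubly-bonded nitrogens are pyridine-type — their lone pairs lie in the ring plane, leaving one electron in the p orbital); the conjugation is uninterrupted.
Adding the contributions, 3 × 2 = 6 from the 3 double-bond units.
With 6 π electrons (n = 1), the Hückel 4n+2 condition holds.

Aromatic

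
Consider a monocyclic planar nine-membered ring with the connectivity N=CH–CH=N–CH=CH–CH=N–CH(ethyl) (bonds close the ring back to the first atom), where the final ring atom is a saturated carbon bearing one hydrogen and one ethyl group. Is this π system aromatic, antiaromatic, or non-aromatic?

Non-aromatic

The CH(ethyl) position has four σ bonds — that saturated carbon is sp³ and has no p orbital in the ring π system — so the cyclic conjugation is interrupted.
Broken conjugation rules out both aromaticity and antiaromaticity.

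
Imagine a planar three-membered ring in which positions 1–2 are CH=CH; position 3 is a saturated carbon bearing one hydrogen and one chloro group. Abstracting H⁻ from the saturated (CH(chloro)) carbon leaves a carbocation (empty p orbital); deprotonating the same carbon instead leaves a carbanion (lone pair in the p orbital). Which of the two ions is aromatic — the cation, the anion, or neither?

The cation

Both ions have a continuous loop of p orbitals — each ring atom is sp².
Cation: 1 × 2 + 0 = 2 π electrons → 4(0)+2, aromatic.
Anion: 1 × 2 + 2 = 4 π electrons → 4(1), antiaromatic.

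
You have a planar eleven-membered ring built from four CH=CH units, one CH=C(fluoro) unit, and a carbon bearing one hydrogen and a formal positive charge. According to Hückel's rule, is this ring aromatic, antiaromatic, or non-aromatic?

Aromatic

All ring atoms are sp² and supply a p orbital to the ring (each doubly-bonded ring atom is sp² with one p-orbital electron; the carbocation has an empty p orbital); the conjugation is uninterrupted.
Tallying contributions gives 5 × 2 = 10 from the double-bond units + 0 from the CH(+) atom = 10.
With 10 π electrons (n = 2), the Hückel 4n+2 condition holds.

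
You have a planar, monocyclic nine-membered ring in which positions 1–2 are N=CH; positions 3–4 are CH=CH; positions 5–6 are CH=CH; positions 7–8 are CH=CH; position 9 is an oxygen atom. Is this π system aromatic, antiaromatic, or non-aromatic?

The p orbitals form a continuous loop: each doubly-bonded ring atom is sp² with one p-orbital electron; each =N– nitrogen is pyridine-type (lone pair in the sp² plane, one electron in the p orbital); the oxygen donates one lone pair from its p orbital. The ring is fully conjugated.
π-electron count: 4 × 2 = 8 from the double-bond units + 2 from the O atom = 10.
With 10 π electrons (n = 2), the Hückel 4n+2 condition holds.

Aromatic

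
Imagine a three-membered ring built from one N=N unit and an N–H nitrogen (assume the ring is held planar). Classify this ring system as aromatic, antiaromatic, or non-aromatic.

Every ring atom contributes a p orbital perpendicular to the ring (each doubly-bonded ring atom is sp² with one p-orbital electron; each =N– nitrogen is pyridine-type (lone pair in the sp² plane, one electron in the p orbital); the pyrrole-type nitrogen donates its lone pair from the p orbital), so the π system is cyclic and fully conjugated.
Adding the contributions, 1 × 2 = 2 from the double-bond unit + 2 from the NH atom = 4.
4 is a 4n count (n = 1), so the planar conjugated ring is antiaromatic.

Antiaromatic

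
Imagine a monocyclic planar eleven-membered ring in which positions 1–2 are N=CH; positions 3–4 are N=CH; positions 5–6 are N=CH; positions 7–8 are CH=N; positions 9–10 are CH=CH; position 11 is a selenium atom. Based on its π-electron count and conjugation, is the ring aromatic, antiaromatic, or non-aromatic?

Antiaromatic

Check conjugation: every atom in a ring double bond is sp² and brings one electron to the p orbital; each =N– nitrogen is pyridine-type (lone pair in the sp² plane, one electron in the p orbital); the selenium donates one lone pair from its p orbital — every position has a p orbital, so the cyclic π system is continuous.
Counting π electrons: 5 × 2 = 10 from the double-bond units + 2 from the Se atom = 12.
A 4n π count (12, n = 3) in a planar conjugated ring means antiaromatic.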